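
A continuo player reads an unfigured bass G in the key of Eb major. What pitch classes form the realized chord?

G, Bb, D

An unfigured bass implies 5/3.
A third above G in this key is Bb.
A fifth above G in this key is D.
Together with the bass G, this spells G minor in root position.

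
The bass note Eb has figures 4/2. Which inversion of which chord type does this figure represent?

seventh chord, third inversion

4/2 is shorthand for 6/4/2.
Intervals of 6/4/2 above the bass form a seventh chord; the bass is the seventh, so this is third inversion.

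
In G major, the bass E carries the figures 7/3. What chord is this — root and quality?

The figures 7/3 indicate a seventh chord in root position.
In root position the bass is the root, so the root is E.
The chord tones are E, G, B, D, giving E minor seventh.

E minor seventh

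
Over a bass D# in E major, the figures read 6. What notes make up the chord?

The written figures 6 are shorthand for 6/3: the 3 is implied.
A third above D# in this key is F#.
A sixth above D# in this key is B.
Together with the bass D#, this spells B major in first inversion.

D#, F#, B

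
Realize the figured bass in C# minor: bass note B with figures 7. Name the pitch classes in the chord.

The written figures 7 are shorthand for 7/5/3: the 5/3 are implied.
A third above B in this key is D#.
A fifth above B in this key is F#.
A seventh above B in this key is A.
Together with the bass B, this spells B dominant seventh in root position.

B, D#, F#, A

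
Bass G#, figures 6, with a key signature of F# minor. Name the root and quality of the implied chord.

E major

The figures 6 indicate a triad in first inversion.
In first inversion the root lies a sixth above the bass: a sixth above G# in F# minor is E.
The chord tones are G#, B, E, giving E major.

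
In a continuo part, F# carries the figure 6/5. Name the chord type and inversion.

seventh chord, first inversion

6/5 is shorthand for 6/5/3.
Intervals of 6/5/3 above the bass form a seventh chord; the bass is the third, so this is first inversion.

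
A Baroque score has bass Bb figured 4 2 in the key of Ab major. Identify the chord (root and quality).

C minor seventh

The figures 4 2 indicate a seventh chord in third inversion.
In third inversion the root lies a second above the bass: a second above Bb in Ab major is C.
The chord tones are Bb, C, Eb, G, giving C minor seventh.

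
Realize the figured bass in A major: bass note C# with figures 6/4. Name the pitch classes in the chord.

C#, F#, A

A fourth above C# in this key is F#.
A sixth above C# in this key is A.
Together with the bass C#, this spells F# minor in second inversion.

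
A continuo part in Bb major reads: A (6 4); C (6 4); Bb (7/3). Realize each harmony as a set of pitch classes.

A, D, F | C, F, A | Bb, D, F, A

A (6/4): A, D, F.
C (6/4): C, F, A.
Bb (7/5/3): Bb, D, F, A.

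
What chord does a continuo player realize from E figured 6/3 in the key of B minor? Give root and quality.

C# diminished

The figures 6/3 indicate a triad in first inversion.
In first inversion the root lies a sixth above the bass: a sixth above E in B minor is C#.
The chord tones are E, G, C#, giving C# diminished.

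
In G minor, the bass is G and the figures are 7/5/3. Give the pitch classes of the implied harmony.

A third above G in this key is Bb.
A fifth above G in this key is D.
A seventh above G in this key is F.
Together with the bass G, this spells G minor seventh in root position.

G, Bb, D, F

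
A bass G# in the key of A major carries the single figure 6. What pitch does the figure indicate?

Counting 5 letter steps above G# lands on E; in A major, that letter is E.

E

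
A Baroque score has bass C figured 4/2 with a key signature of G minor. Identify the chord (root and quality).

D minor seventh

The figures 4/2 indicate a seventh chord in third inversion.
In third inversion the root lies a second above the bass: a second above C in G minor is D.
The chord tones are C, D, F, A, giving D minor seventh.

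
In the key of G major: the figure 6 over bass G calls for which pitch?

E

Counting 5 letter steps above G lands on E; in G major, that letter is E.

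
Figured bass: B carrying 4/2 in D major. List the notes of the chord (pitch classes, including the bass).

The written figures 4/2 are shorthand for 6/4/2: the 6 is implied.
A second above B in this key is C#.
A fourth above B in this key is E.
A sixth above B in this key is G.
Together with the bass B, this spells C# half-diminished seventh in third inversion.

B, C#, E, G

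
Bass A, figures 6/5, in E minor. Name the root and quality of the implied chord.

F# half-diminished seventh

The figures 6/5 indicate a seventh chord in first inversion.
In first inversion the root lies a sixth above the bass: a sixth above A in E minor is F#.
The chord tones are A, C, E, F#, giving F# half-diminished seventh.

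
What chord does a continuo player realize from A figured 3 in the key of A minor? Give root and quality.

The figures 3 indicate a triad in root position.
In root position the bass is the root, so the root is A.
The chord tones are A, C, E, giving A minor.

A minor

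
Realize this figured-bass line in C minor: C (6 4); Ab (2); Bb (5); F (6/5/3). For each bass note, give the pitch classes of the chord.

C, F, Ab | Ab, Bb, D, F | Bb, D, F | F, Ab, C, D

C (6/4): C, F, Ab.
Ab (6/4/2): Ab, Bb, D, F.
Bb (5/3): Bb, D, F.
F (6/5/3): F, Ab, C, D.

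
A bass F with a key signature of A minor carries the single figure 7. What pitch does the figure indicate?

Counting 6 letter steps above F lands on E; in A minor, that letter is E.

E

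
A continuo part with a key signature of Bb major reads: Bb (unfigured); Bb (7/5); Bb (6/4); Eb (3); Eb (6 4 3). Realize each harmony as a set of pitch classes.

Bb, D, F | Bb, D, F, A | Bb, Eb, G | Eb, G, Bb | Eb, G, A, C

Bb (5/3): Bb, D, F.
Bb (7/5/3): Bb, D, F, A.
Bb (6/4): Bb, Eb, G.
Eb (5/3): Eb, G, Bb.
Eb (6/4/3): Eb, G, A, C.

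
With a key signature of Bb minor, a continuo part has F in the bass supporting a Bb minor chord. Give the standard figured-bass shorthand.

6/4

F is the fifth of Bb minor, so the chord is in second inversion.
A triad in second inversion is figured 6/4, conventionally abbreviated 6/4.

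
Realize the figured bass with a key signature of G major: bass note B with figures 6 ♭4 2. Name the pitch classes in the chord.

B, C, Eb, G

A second above B in this key is C.
A fourth above B in this key is E, lowered to Eb by the flat.
A sixth above B in this key is G.
Together with the bass B, this spells C minor-major seventh in third inversion.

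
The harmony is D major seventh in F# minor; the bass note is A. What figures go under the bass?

4/3

A is the fifth of D major seventh, so the chord is in second inversion.
A seventh chord in second inversion is figured 6/4/3, conventionally abbreviated 4/3.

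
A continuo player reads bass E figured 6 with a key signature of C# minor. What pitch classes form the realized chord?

E, G#, C#

The written figures 6 are shorthand for 6/3: the 3 is implied.
A third above E in this key is G#.
A sixth above E in this key is C#.
Together with the bass E, this spells C# minor in first inversion.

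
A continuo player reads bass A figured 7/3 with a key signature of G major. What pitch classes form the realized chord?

A, C, E, G

The written figures 7/3 are shorthand for 7/5/3: the 5 is implied.
A third above A in this key is C.
A fifth above A in this key is E.
A seventh above A in this key is G.
Together with the bass A, this spells A minor seventh in root position.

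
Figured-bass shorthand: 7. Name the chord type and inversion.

7 is shorthand for 7/5/3.
Intervals of 7/5/3 above the bass form a seventh chord; the bass is the root, so this is root position.

seventh chord, root position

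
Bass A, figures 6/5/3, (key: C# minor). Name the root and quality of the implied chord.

The figures 6/5/3 indicate a seventh chord in first inversion.
In first inversion the root lies a sixth above the bass: a sixth above A in C# minor is F#.
The chord tones are A, C#, E, F#, giving F# minor seventh.

F# minor seventh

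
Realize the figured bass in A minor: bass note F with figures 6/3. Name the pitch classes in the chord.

F, A, D

A third above F in this key is A.
A sixth above F in this key is D.
Together with the bass F, this spells D minor in first inversion.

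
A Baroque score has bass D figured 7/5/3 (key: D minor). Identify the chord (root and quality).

The figures 7/5/3 indicate a seventh chord in root position.
In root position the bass is the root, so the root is D.
The chord tones are D, F, A, C, giving D minor seventh.

D minor seventh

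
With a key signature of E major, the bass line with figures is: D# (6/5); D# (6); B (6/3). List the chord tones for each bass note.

D# (6/5/3): D#, F#, A, B.
D# (6/3): D#, F#, B.
B (6/3): B, D#, G#.

D#, F#, A, B | D#, F#, B | B, D#, G#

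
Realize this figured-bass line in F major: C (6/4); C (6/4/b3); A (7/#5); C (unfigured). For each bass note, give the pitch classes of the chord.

C, F, A | C, Eb, F, A | A, C, E#, G | C, E, G

C (6/4): C, F, A.
C (6/4/b3): C, Eb, F, A.
A (7/#5/3): A, C, E#, G.
C (5/3): C, E, G.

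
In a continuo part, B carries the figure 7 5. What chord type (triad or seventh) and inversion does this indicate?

7 5 is shorthand for 7/5/3.
Intervals of 7/5/3 above the bass form a seventh chord; the bass is the root, so this is root position.

seventh chord, root position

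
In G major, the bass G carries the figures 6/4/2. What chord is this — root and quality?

A minor seventh

The figures 6/4/2 indicate a seventh chord in third inversion.
In third inversion the root lies a second above the bass: a second above G in G major is A.
The chord tones are G, A, C, E, giving A minor seventh.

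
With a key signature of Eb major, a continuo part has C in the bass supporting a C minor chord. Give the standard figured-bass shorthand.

no figures

C is the root of C minor, so the chord is in root position.
A triad in root position is figured 5/3, conventionally abbreviated (no figures — root-position triad).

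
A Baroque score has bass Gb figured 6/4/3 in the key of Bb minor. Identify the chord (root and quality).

C half-diminished seventh

The figures 6/4/3 indicate a seventh chord in second inversion.
In second inversion the root lies a fourth above the bass: a fourth above Gb in Bb minor is C.
The chord tones are Gb, Bb, C, Eb, giving C half-diminished seventh.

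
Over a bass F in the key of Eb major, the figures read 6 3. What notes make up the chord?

F, Ab, D

A third above F in this key is Ab.
A sixth above F in this key is D.
Together with the bass F, this spells D diminished in first inversion.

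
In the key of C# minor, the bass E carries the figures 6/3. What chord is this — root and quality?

C# minor

The figures 6/3 indicate a triad in first inversion.
In first inversion the root lies a sixth above the bass: a sixth above E in C# minor is C#.
The chord tones are E, G#, C#, giving C# minor.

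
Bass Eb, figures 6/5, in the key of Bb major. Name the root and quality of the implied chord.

The figures 6/5 indicate a seventh chord in first inversion.
In first inversion the root lies a sixth above the bass: a sixth above Eb in Bb major is C.
The chord tones are Eb, G, Bb, C, giving C minor seventh.

C minor seventh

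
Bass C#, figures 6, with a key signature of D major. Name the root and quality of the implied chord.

The figures 6 indicate a triad in first inversion.
In first inversion the root lies a sixth above the bass: a sixth above C# in D major is A.
The chord tones are C#, E, A, giving A major.

A major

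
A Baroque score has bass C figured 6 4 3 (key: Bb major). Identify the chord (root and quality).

The figures 6 4 3 indicate a seventh chord in second inversion.
In second inversion the root lies a fourth above the bass: a fourth above C in Bb major is F.
The chord tones are C, Eb, F, A, giving F dominant seventh.

F dominant seventh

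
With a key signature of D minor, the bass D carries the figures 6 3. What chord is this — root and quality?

The figures 6 3 indicate a triad in first inversion.
In first inversion the root lies a sixth above the bass: a sixth above D in D minor is Bb.
The chord tones are D, F, Bb, giving Bb major.

Bb major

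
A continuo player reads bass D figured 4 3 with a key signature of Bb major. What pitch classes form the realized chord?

The written figures 4 3 are shorthand for 6/4/3: the 6 is implied.
A third above D in this key is F.
A fourth above D in this key is G.
A sixth above D in this key is Bb.
Together with the bass D, this spells G minor seventh in second inversion.

D, F, G, Bb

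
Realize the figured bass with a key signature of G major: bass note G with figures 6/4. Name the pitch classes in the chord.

G, C, E

A fourth above G in this key is C.
A sixth above G in this key is E.
Together with the bass G, this spells C major in second inversion.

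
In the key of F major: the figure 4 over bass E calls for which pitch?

A

Counting 3 letter steps above E lands on A; in F major, that letter is A.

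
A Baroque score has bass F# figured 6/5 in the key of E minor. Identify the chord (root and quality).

D dominant seventh

The figures 6/5 indicate a seventh chord in first inversion.
In first inversion the root lies a sixth above the bass: a sixth above F# in E minor is D.
The chord tones are F#, A, C, D, giving D dominant seventh.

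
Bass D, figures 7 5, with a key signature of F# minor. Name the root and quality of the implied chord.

The figures 7 5 indicate a seventh chord in root position.
In root position the bass is the root, so the root is D.
The chord tones are D, F#, A, C#, giving D major seventh.

D major seventh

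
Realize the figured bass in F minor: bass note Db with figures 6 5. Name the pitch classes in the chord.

Db, F, Ab, Bb

The written figures 6 5 are shorthand for 6/5/3: the 3 is implied.
A third above Db in this key is F.
A fifth above Db in this key is Ab.
A sixth above Db in this key is Bb.
Together with the bass Db, this spells Bb minor seventh in first inversion.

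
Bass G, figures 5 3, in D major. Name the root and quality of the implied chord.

The figures 5 3 indicate a triad in root position.
In root position the bass is the root, so the root is G.
The chord tones are G, B, D, giving G major.

G major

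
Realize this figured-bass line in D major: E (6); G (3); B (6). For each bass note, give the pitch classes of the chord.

E (6/3): E, G, C#.
G (5/3): G, B, D.
B (6/3): B, D, G.

E, G, C# | G, B, D | B, D, G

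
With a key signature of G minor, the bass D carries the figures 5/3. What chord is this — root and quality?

D minor

The figures 5/3 indicate a triad in root position.
In root position the bass is the root, so the root is D.
The chord tones are D, F, A, giving D minor.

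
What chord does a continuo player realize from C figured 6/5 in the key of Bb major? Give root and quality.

A half-diminished seventh

The figures 6/5 indicate a seventh chord in first inversion.
In first inversion the root lies a sixth above the bass: a sixth above C in Bb major is A.
The chord tones are C, Eb, G, A, giving A half-diminished seventh.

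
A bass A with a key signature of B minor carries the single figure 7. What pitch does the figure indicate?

Counting 6 letter steps above A lands on G; in B minor, that letter is G.

G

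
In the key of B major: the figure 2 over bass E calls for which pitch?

Counting 1 letter step above E lands on F; in B major, that letter is F#.

F#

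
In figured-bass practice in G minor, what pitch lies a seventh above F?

Counting 6 letter steps above F lands on E; in G minor, that letter is Eb.

Eb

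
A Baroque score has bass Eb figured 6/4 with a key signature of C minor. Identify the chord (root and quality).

Ab major

The figures 6/4 indicate a triad in second inversion.
In second inversion the root lies a fourth above the bass: a fourth above Eb in C minor is Ab.
The chord tones are Eb, Ab, C, giving Ab major.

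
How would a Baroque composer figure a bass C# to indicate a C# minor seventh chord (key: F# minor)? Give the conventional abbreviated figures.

C# is the root of C# minor seventh, so the chord is in root position.
A seventh chord in root position is figured 7/5/3, conventionally abbreviated 7.

7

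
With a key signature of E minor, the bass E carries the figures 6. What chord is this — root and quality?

C major

The figures 6 indicate a triad in first inversion.
In first inversion the root lies a sixth above the bass: a sixth above E in E minor is C.
The chord tones are E, G, C, giving C major.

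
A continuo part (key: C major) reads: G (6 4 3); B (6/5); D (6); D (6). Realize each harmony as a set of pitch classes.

G (6/4/3): G, B, C, E.
B (6/5/3): B, D, F, G.
D (6/3): D, F, B.
D (6/3): D, F, B.

G, B, C, E | B, D, F, G | D, F, B | D, F, B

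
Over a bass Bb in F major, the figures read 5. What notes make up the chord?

Bb, D, F

The written figures 5 are shorthand for 5/3: the 3 is implied.
A third above Bb in this key is D.
A fifth above Bb in this key is F.
Together with the bass Bb, this spells Bb major in root position.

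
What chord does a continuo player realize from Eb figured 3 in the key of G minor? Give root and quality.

Eb major

The figures 3 indicate a triad in root position.
In root position the bass is the root, so the root is Eb.
The chord tones are Eb, G, Bb, giving Eb major.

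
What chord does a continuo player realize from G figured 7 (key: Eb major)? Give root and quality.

The figures 7 indicate a seventh chord in root position.
In root position the bass is the root, so the root is G.
The chord tones are G, Bb, D, F, giving G minor seventh.

G minor seventh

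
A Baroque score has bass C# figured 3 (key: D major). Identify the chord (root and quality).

C# diminished

The figures 3 indicate a triad in root position.
In root position the bass is the root, so the root is C#.
The chord tones are C#, E, G, giving C# diminished.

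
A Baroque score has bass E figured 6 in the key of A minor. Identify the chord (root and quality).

The figures 6 indicate a triad in first inversion.
In first inversion the root lies a sixth above the bass: a sixth above E in A minor is C.
The chord tones are E, G, C, giving C major.

C major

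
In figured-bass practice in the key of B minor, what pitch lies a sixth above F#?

D

Counting 5 letter steps above F# lands on D; in B minor, that letter is D.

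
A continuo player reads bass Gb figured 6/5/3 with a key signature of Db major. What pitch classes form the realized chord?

Gb, Bb, Db, Eb

A third above Gb in this key is Bb.
A fifth above Gb in this key is Db.
A sixth above Gb in this key is Eb.
Together with the bass Gb, this spells Eb minor seventh in first inversion.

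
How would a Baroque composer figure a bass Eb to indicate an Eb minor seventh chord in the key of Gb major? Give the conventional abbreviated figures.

Eb is the root of Eb minor seventh, so the chord is in root position.
A seventh chord in root position is figured 7/5/3, conventionally abbreviated 7.

7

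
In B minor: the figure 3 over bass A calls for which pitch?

Counting 2 letter steps above A lands on C; in B minor, that letter is C#.

C#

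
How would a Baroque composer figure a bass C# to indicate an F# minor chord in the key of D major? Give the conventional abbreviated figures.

C# is the fifth of F# minor, so the chord is in second inversion.
A triad in second inversion is figured 6/4, conventionally abbreviated 6/4.

6/4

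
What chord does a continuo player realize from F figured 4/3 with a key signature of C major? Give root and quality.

The figures 4/3 indicate a seventh chord in second inversion.
In second inversion the root lies a fourth above the bass: a fourth above F in C major is B.
The chord tones are F, A, B, D, giving B half-diminished seventh.

B half-diminished seventh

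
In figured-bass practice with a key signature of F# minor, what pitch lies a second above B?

C#

Counting 1 letter step above B lands on C; in F# minor, that letter is C#.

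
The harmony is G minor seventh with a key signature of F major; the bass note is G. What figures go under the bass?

7

G is the root of G minor seventh, so the chord is in root position.
A seventh chord in root position is figured 7/5/3, conventionally abbreviated 7.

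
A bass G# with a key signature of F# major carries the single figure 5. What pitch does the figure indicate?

D#

Counting 4 letter steps above G# lands on D; in F# major, that letter is D#.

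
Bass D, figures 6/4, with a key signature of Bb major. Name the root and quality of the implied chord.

G minor

The figures 6/4 indicate a triad in second inversion.
In second inversion the root lies a fourth above the bass: a fourth above D in Bb major is G.
The chord tones are D, G, Bb, giving G minor.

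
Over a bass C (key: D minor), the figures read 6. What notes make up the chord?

The written figures 6 are shorthand for 6/3: the 3 is implied.
A third above C in this key is E.
A sixth above C in this key is A.
Together with the bass C, this spells A minor in first inversion.

C, E, A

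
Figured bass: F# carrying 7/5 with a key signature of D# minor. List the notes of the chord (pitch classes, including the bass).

The written figures 7/5 are shorthand for 7/5/3: the 3 is implied.
A third above F# in this key is A#.
A fifth above F# in this key is C#.
A seventh above F# in this key is E#.
Together with the bass F#, this spells F# major seventh in root position.

F#, A#, C#, E#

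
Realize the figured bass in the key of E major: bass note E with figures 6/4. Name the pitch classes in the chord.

A fourth above E in this key is A.
A sixth above E in this key is C#.
Together with the bass E, this spells A major in second inversion.

E, A, C#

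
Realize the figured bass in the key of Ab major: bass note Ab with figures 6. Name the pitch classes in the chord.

The written figures 6 are shorthand for 6/3: the 3 is implied.
A third above Ab in this key is C.
A sixth above Ab in this key is F.
Together with the bass Ab, this spells F minor in first inversion.

Ab, C, F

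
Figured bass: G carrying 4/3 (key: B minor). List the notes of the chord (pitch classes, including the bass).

The written figures 4/3 are shorthand for 6/4/3: the 6 is implied.
A third above G in this key is B.
A fourth above G in this key is C#.
A sixth above G in this key is E.
Together with the bass G, this spells C# half-diminished seventh in second inversion.

G, B, C#, E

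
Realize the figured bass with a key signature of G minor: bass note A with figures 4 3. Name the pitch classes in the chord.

The written figures 4 3 are shorthand for 6/4/3: the 6 is implied.
A third above A in this key is C.
A fourth above A in this key is D.
A sixth above A in this key is F.
Together with the bass A, this spells D minor seventh in second inversion.

A, C, D, F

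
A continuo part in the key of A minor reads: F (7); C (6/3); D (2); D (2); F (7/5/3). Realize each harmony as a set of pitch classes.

F (7/5/3): F, A, C, E.
C (6/3): C, E, A.
D (6/4/2): D, E, G, B.
D (6/4/2): D, E, G, B.
F (7/5/3): F, A, C, E.

F, A, C, E | C, E, A | D, E, G, B | D, E, G, B | F, A, C, E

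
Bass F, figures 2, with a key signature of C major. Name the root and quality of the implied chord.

G dominant seventh

The figures 2 indicate a seventh chord in third inversion.
In third inversion the root lies a second above the bass: a second above F in C major is G.
The chord tones are F, G, B, D, giving G dominant seventh.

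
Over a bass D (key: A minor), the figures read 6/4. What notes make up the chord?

D, G, B

A fourth above D in this key is G.
A sixth above D in this key is B.
Together with the bass D, this spells G major in second inversion.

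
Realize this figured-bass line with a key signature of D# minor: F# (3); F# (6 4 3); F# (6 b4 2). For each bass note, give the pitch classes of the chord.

F# (5/3): F#, A#, C#.
F# (6/4/3): F#, A#, B, D#.
F# (6/b4/2): F#, G#, Bb, D#.

F#, A#, C# | F#, A#, B, D# | F#, G#, Bb, D#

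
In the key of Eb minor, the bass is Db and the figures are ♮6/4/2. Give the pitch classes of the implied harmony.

Db, Eb, Gb, B

A second above Db in this key is Eb.
A fourth above Db in this key is Gb.
A sixth above Db in this key is Bb, made natural (B) by the ♮ figure.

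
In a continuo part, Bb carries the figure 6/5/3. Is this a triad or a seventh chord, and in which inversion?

Intervals of 6/5/3 above the bass form a seventh chord; the bass is the third, so this is first inversion.

seventh chord, first inversion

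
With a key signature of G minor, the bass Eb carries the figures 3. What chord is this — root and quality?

Eb major

The figures 3 indicate a triad in root position.
In root position the bass is the root, so the root is Eb.
The chord tones are Eb, G, Bb, giving Eb major.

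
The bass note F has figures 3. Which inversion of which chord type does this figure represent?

triad, root position

3 is shorthand for 5/3.
Intervals of 5/3 above the bass form a triad; the bass is the root, so this is root position.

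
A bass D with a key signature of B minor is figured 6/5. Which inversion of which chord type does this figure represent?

6/5 is shorthand for 6/5/3.
Intervals of 6/5/3 above the bass form a seventh chord; the bass is the third, so this is first inversion.

seventh chord, first inversion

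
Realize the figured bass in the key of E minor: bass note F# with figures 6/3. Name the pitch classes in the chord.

A third above F# in this key is A.
A sixth above F# in this key is D.
Together with the bass F#, this spells D major in first inversion.

F#, A, D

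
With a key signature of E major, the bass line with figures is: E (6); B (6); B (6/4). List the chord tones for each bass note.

E, G#, C# | B, D#, G# | B, E, G#

E (6/3): E, G#, C#.
B (6/3): B, D#, G#.
B (6/4): B, E, G#.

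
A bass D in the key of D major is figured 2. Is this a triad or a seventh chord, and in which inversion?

seventh chord, third inversion

2 is shorthand for 6/4/2.
Intervals of 6/4/2 above the bass form a seventh chord; the bass is the seventh, so this is third inversion.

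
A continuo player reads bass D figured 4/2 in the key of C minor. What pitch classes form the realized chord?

The written figures 4/2 are shorthand for 6/4/2: the 6 is implied.
A second above D in this key is Eb.
A fourth above D in this key is G.
A sixth above D in this key is Bb.
Together with the bass D, this spells Eb major seventh in third inversion.

D, Eb, G, Bb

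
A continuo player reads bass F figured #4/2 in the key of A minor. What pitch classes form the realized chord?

F, G, B#, D

The written figures #4/2 are shorthand for 6/4/2: the 6 is implied.
A second above F in this key is G.
A fourth above F in this key is B, raised to B# by the sharp.
A sixth above F in this key is D.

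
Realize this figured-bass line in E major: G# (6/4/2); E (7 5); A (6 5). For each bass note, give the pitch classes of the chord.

G# (6/4/2): G#, A, C#, E.
E (7/5/3): E, G#, B, D#.
A (6/5/3): A, C#, E, F#.

G#, A, C#, E | E, G#, B, D# | A, C#, E, F#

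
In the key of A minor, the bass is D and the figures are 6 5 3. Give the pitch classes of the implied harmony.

A third above D in this key is F.
A fifth above D in this key is A.
A sixth above D in this key is B.
Together with the bass D, this spells B half-diminished seventh in first inversion.

D, F, A, B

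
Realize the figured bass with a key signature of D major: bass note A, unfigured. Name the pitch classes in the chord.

A, C#, E

An unfigured bass implies 5/3.
A third above A in this key is C#.
A fifth above A in this key is E.
Together with the bass A, this spells A major in root position.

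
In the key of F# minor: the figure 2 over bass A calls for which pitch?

Counting 1 letter step above A lands on B; in F# minor, that letter is B.

B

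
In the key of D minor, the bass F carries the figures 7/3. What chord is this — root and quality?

F major seventh

The figures 7/3 indicate a seventh chord in root position.
In root position the bass is the root, so the root is F.
The chord tones are F, A, C, E, giving F major seventh.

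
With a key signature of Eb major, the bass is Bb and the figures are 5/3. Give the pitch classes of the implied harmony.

Bb, D, F

A third above Bb in this key is D.
A fifth above Bb in this key is F.
Together with the bass Bb, this spells Bb major in root position.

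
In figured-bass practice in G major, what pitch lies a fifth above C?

Counting 4 letter steps above C lands on G; in G major, that letter is G.

G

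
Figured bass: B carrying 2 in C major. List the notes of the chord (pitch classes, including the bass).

The written figures 2 are shorthand for 6/4/2: the 6/4 are implied.
A second above B in this key is C.
A fourth above B in this key is E.
A sixth above B in this key is G.
Together with the bass B, this spells C major seventh in third inversion.

B, C, E, G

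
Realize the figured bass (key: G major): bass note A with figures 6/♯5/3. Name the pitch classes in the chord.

A, C, E#, F#

A third above A in this key is C.
A fifth above A in this key is E, raised to E# by the sharp.
A sixth above A in this key is F#.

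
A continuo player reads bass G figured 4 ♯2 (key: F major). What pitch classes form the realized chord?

G, A#, C, E

The written figures 4 ♯2 are shorthand for 6/4/2: the 6 is implied.
A second above G in this key is A, raised to A# by the sharp.
A fourth above G in this key is C.
A sixth above G in this key is E.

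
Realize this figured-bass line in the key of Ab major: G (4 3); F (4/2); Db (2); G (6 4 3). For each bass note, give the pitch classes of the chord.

G, Bb, C, Eb | F, G, Bb, Db | Db, Eb, G, Bb | G, Bb, C, Eb

G (6/4/3): G, Bb, C, Eb.
F (6/4/2): F, G, Bb, Db.
Db (6/4/2): Db, Eb, G, Bb.
G (6/4/3): G, Bb, C, Eb.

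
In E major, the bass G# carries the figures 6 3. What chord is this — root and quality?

E major

The figures 6 3 indicate a triad in first inversion.
In first inversion the root lies a sixth above the bass: a sixth above G# in E major is E.
The chord tones are G#, B, E, giving E major.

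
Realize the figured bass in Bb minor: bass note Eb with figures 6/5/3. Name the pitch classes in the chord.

Eb, Gb, Bb, C

A third above Eb in this key is Gb.
A fifth above Eb in this key is Bb.
A sixth above Eb in this key is C.
Together with the bass Eb, this spells C half-diminished seventh in first inversion.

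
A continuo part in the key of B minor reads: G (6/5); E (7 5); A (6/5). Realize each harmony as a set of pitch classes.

G (6/5/3): G, B, D, E.
E (7/5/3): E, G, B, D.
A (6/5/3): A, C#, E, F#.

G, B, D, E | E, G, B, D | A, C#, E, F#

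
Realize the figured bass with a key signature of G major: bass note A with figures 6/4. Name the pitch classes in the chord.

A fourth above A in this key is D.
A sixth above A in this key is F#.
Together with the bass A, this spells D major in second inversion.

A, D, F#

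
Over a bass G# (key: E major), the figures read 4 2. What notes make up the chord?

G#, A, C#, E

The written figures 4 2 are shorthand for 6/4/2: the 6 is implied.
A second above G# in this key is A.
A fourth above G# in this key is C#.
A sixth above G# in this key is E.
Together with the bass G#, this spells A major seventh in third inversion.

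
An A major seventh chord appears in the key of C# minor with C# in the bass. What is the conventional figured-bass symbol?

6/5

C# is the third of A major seventh, so the chord is in first inversion.
A seventh chord in first inversion is figured 6/5/3, conventionally abbreviated 6/5.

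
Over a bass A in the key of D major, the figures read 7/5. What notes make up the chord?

A, C#, E, G

The written figures 7/5 are shorthand for 7/5/3: the 3 is implied.
A third above A in this key is C#.
A fifth above A in this key is E.
A seventh above A in this key is G.
Together with the bass A, this spells A dominant seventh in root position.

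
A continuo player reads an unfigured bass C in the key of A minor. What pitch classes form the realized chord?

An unfigured bass implies 5/3.
A third above C in this key is E.
A fifth above C in this key is G.
Together with the bass C, this spells C major in root position.

C, E, G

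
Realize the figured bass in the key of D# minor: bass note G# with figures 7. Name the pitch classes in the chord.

The written figures 7 are shorthand for 7/5/3: the 5/3 are implied.
A third above G# in this key is B.
A fifth above G# in this key is D#.
A seventh above G# in this key is F#.
Together with the bass G#, this spells G# minor seventh in root position.

G#, B, D#, F#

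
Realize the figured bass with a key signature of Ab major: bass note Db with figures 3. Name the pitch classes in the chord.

The written figures 3 are shorthand for 5/3: the 5 is implied.
A third above Db in this key is F.
A fifth above Db in this key is Ab.
Together with the bass Db, this spells Db major in root position.

Db, F, Ab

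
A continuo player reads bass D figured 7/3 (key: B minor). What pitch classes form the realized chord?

D, F#, A, C#

The written figures 7/3 are shorthand for 7/5/3: the 5 is implied.
A third above D in this key is F#.
A fifth above D in this key is A.
A seventh above D in this key is C#.
Together with the bass D, this spells D major seventh in root position.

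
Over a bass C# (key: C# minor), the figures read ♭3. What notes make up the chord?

C#, Eb, G#

The written figures ♭3 are shorthand for 5/3: the 5 is implied.
A third above C# in this key is E, lowered to Eb by the flat.
A fifth above C# in this key is G#.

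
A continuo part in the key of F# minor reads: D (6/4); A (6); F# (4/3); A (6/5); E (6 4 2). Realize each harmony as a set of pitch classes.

D (6/4): D, G#, B.
A (6/3): A, C#, F#.
F# (6/4/3): F#, A, B, D.
A (6/5/3): A, C#, E, F#.
E (6/4/2): E, F#, A, C#.

D, G#, B | A, C#, F# | F#, A, B, D | A, C#, E, F# | E, F#, A, C#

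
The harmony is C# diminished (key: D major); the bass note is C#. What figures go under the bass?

C# is the root of C# diminished, so the chord is in root position.
A triad in root position is figured 5/3, conventionally abbreviated (no figures — root-position triad).

no figures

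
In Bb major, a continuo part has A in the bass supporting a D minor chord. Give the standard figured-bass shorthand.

A is the fifth of D minor, so the chord is in second inversion.
A triad in second inversion is figured 6/4, conventionally abbreviated 6/4.

6/4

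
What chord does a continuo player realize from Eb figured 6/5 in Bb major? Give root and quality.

C minor seventh

The figures 6/5 indicate a seventh chord in first inversion.
In first inversion the root lies a sixth above the bass: a sixth above Eb in Bb major is C.
The chord tones are Eb, G, Bb, C, giving C minor seventh.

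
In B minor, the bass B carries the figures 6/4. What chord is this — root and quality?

E minor

The figures 6/4 indicate a triad in second inversion.
In second inversion the root lies a fourth above the bass: a fourth above B in B minor is E.
The chord tones are B, E, G, giving E minor.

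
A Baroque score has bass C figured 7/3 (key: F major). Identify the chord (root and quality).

C dominant seventh

The figures 7/3 indicate a seventh chord in root position.
In root position the bass is the root, so the root is C.
The chord tones are C, E, G, Bb, giving C dominant seventh.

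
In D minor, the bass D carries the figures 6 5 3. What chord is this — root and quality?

Bb major seventh

The figures 6 5 3 indicate a seventh chord in first inversion.
In first inversion the root lies a sixth above the bass: a sixth above D in D minor is Bb.
The chord tones are D, F, A, Bb, giving Bb major seventh.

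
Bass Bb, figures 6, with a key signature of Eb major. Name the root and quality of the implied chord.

G minor

The figures 6 indicate a triad in first inversion.
In first inversion the root lies a sixth above the bass: a sixth above Bb in Eb major is G.
The chord tones are Bb, D, G, giving G minor.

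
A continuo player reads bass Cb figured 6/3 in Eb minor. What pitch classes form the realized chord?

Cb, Eb, Ab

A third above Cb in this key is Eb.
A sixth above Cb in this key is Ab.
Together with the bass Cb, this spells Ab minor in first inversion.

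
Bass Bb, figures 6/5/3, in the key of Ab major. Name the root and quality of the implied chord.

The figures 6/5/3 indicate a seventh chord in first inversion.
In first inversion the root lies a sixth above the bass: a sixth above Bb in Ab major is G.
The chord tones are Bb, Db, F, G, giving G half-diminished seventh.

G half-diminished seventh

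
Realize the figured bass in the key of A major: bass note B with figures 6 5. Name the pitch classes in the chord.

B, D, F#, G#

The written figures 6 5 are shorthand for 6/5/3: the 3 is implied.
A third above B in this key is D.
A fifth above B in this key is F#.
A sixth above B in this key is G#.
Together with the bass B, this spells G# half-diminished seventh in first inversion.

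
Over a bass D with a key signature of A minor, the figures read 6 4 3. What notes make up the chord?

A third above D in this key is F.
A fourth above D in this key is G.
A sixth above D in this key is B.
Together with the bass D, this spells G dominant seventh in second inversion.

D, F, G, B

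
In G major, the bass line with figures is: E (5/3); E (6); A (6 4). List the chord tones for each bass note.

E (5/3): E, G, B.
E (6/3): E, G, C.
A (6/4): A, D, F#.

E, G, B | E, G, C | A, D, F#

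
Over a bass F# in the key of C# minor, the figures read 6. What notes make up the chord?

F#, A, D#

The written figures 6 are shorthand for 6/3: the 3 is implied.
A third above F# in this key is A.
A sixth above F# in this key is D#.
Together with the bass F#, this spells D# diminished in first inversion.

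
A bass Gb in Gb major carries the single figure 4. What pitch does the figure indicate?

Counting 3 letter steps above Gb lands on C; in Gb major, that letter is Cb.

Cb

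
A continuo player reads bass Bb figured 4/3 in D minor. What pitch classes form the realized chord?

Bb, D, E, G

The written figures 4/3 are shorthand for 6/4/3: the 6 is implied.
A third above Bb in this key is D.
A fourth above Bb in this key is E.
A sixth above Bb in this key is G.
Together with the bass Bb, this spells E half-diminished seventh in second inversion.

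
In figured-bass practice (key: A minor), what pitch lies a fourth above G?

C

Counting 3 letter steps above G lands on C; in A minor, that letter is C.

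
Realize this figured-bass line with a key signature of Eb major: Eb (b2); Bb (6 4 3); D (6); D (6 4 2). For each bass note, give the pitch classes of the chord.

Eb (6/4/b2): Eb, Fb, Ab, C.
Bb (6/4/3): Bb, D, Eb, G.
D (6/3): D, F, Bb.
D (6/4/2): D, Eb, G, Bb.

Eb, Fb, Ab, C | Bb, D, Eb, G | D, F, Bb | D, Eb, G, Bb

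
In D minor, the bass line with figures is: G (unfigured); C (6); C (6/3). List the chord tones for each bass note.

G (5/3): G, Bb, D.
C (6/3): C, E, A.
C (6/3): C, E, A.

G, Bb, D | C, E, A | C, E, A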